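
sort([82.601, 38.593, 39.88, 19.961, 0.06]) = [0.06, 19.961, 38.593, 39.88, 82.601]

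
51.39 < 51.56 True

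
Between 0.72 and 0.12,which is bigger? 0.72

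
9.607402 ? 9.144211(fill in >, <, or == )>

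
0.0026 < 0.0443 True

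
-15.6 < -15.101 True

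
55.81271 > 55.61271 True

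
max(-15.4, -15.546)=-15.4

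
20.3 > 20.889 False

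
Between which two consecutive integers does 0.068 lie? 0 and 1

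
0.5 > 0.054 True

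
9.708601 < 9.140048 False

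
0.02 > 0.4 False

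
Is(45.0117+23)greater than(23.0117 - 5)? Yes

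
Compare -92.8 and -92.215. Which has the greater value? -92.215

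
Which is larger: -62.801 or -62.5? -62.5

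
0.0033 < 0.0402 True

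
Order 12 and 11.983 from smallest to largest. 11.983, 12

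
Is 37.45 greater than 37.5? No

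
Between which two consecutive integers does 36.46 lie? 36 and 37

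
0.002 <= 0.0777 True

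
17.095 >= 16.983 True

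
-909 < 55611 True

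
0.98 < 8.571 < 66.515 True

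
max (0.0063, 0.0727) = 0.0727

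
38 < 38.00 False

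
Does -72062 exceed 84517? No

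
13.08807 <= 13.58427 True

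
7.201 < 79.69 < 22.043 False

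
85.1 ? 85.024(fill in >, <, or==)>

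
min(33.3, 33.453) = 33.3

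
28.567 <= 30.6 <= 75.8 True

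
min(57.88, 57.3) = 57.3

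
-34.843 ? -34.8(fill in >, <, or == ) <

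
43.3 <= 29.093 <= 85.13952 False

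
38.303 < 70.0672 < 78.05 True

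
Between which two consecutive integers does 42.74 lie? 42 and 43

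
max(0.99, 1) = 1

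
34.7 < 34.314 False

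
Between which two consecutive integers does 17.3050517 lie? 17 and 18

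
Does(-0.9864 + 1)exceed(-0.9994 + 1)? Yes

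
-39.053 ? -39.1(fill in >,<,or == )>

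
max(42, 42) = 42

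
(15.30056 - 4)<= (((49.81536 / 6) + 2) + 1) True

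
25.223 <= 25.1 False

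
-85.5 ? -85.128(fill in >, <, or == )<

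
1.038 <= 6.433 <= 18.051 True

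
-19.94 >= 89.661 False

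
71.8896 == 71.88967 False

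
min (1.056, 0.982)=0.982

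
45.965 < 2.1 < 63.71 False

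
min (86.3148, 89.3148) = 86.3148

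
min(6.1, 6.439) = 6.1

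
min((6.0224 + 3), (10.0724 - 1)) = 9.0224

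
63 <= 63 True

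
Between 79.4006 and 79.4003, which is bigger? 79.4006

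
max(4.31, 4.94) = 4.94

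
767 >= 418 True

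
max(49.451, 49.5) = 49.5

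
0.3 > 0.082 True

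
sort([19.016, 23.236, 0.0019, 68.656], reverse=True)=[68.656, 23.236, 19.016, 0.0019]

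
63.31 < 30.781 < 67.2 False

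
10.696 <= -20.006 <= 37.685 False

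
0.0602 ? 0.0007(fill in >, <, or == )>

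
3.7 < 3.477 False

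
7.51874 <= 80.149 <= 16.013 False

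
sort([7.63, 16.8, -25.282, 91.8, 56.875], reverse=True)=[91.8, 56.875, 16.8, 7.63, -25.282]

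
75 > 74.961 True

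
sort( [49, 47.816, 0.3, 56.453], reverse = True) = [56.453, 49, 47.816, 0.3]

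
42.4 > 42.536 False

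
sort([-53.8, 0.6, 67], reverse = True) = [67, 0.6, -53.8]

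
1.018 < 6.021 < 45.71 True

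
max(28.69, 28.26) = 28.69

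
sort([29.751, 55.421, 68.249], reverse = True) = [68.249, 55.421, 29.751]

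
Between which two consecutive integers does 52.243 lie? 52 and 53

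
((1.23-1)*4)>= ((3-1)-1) False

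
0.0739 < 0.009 False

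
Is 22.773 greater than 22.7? Yes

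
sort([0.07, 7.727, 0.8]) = [0.07, 0.8, 7.727]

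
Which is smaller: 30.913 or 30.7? 30.7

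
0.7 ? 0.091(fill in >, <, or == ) >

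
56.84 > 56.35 True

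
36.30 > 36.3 False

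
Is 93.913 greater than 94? No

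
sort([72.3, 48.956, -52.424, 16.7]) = [-52.424, 16.7, 48.956, 72.3]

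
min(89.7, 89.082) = 89.082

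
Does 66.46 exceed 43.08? Yes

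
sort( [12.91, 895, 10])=[10, 12.91, 895]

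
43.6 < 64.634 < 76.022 True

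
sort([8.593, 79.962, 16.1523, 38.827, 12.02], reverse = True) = [79.962, 38.827, 16.1523, 12.02, 8.593]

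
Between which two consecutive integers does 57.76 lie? 57 and 58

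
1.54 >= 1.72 False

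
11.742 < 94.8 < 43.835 False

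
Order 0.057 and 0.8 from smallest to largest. 0.057, 0.8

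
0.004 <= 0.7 True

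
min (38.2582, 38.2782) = 38.2582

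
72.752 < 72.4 False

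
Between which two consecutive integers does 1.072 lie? 1 and 2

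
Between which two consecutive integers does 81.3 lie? 81 and 82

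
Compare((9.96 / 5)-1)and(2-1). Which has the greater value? (2-1)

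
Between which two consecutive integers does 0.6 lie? 0 and 1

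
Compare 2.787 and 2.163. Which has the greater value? 2.787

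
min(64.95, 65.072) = 64.95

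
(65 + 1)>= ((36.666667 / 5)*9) False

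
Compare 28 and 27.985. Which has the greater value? 28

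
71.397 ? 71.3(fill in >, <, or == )>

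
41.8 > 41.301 True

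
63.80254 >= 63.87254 False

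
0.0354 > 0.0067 True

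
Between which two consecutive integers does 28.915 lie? 28 and 29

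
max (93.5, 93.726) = 93.726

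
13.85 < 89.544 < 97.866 True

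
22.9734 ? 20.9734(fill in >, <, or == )>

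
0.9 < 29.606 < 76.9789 True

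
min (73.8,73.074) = 73.074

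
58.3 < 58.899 True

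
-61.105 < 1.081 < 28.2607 True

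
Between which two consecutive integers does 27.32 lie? 27 and 28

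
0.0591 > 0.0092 True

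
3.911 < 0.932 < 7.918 False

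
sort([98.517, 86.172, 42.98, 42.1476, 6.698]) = [6.698, 42.1476, 42.98, 86.172, 98.517]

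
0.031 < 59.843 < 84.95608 True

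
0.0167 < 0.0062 False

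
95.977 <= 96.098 True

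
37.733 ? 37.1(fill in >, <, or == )>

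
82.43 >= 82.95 False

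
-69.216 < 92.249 True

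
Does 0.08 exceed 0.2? No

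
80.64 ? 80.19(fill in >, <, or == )>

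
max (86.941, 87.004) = 87.004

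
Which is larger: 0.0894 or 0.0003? 0.0894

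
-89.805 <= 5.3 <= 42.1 True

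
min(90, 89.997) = 89.997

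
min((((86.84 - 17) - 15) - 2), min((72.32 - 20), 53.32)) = 52.32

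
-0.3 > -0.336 True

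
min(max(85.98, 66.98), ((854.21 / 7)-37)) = 85.03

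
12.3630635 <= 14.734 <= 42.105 True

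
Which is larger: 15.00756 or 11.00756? 15.00756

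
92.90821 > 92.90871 False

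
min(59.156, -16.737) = -16.737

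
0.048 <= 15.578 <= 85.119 True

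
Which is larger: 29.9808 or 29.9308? 29.9808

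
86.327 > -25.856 True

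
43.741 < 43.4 False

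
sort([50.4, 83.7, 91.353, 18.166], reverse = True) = [91.353, 83.7, 50.4, 18.166]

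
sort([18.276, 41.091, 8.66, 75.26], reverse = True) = [75.26, 41.091, 18.276, 8.66]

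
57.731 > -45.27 True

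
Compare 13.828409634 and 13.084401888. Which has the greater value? 13.828409634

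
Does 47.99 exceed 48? No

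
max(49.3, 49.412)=49.412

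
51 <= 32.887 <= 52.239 False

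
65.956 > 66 False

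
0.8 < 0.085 False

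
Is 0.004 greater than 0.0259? No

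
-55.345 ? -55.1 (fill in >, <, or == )<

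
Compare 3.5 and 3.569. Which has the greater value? 3.569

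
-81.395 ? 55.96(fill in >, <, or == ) <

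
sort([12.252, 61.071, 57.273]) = [12.252, 57.273, 61.071]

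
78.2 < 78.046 False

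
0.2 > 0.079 True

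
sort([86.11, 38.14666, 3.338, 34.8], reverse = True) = [86.11, 38.14666, 34.8, 3.338]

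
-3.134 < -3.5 False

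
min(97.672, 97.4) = 97.4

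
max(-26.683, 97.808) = 97.808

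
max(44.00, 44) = 44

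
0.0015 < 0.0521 True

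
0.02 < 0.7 True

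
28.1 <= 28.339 True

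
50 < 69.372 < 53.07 False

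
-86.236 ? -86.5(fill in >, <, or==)>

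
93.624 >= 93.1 True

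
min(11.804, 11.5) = 11.5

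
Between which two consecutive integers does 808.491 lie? 808 and 809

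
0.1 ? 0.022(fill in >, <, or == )>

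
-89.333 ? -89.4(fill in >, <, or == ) >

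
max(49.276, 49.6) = 49.6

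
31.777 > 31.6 True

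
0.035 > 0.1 False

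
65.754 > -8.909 True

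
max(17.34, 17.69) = 17.69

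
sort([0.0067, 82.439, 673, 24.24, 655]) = [0.0067, 24.24, 82.439, 655, 673]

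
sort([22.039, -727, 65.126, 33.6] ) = [-727, 22.039, 33.6, 65.126]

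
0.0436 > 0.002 True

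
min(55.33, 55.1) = 55.1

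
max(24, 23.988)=24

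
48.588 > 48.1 True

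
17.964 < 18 True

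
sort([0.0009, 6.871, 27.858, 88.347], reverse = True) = [88.347, 27.858, 6.871, 0.0009]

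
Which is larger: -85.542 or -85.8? -85.542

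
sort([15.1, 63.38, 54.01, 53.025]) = [15.1, 53.025, 54.01, 63.38]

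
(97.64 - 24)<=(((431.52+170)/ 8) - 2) False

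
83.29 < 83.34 True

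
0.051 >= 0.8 False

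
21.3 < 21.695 True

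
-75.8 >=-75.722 False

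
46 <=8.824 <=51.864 False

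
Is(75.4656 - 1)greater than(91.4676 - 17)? No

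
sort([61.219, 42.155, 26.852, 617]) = [26.852, 42.155, 61.219, 617]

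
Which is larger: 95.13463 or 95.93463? 95.93463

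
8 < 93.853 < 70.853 False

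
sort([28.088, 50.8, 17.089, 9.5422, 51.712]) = [9.5422, 17.089, 28.088, 50.8, 51.712]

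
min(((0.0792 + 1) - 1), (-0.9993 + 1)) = 0.0007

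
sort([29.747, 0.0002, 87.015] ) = [0.0002, 29.747, 87.015]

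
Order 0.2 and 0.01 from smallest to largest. 0.01, 0.2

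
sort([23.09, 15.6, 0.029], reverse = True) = [23.09, 15.6, 0.029]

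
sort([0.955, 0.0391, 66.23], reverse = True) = [66.23, 0.955, 0.0391]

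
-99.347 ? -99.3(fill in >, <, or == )<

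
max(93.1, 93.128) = 93.128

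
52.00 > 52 False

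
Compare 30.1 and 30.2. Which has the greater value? 30.2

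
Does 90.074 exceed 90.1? No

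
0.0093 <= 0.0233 True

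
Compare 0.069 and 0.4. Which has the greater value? 0.4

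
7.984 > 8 False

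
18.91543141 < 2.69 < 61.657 False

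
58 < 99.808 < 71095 True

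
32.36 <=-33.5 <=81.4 False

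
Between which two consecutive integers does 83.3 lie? 83 and 84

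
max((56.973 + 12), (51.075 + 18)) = 69.075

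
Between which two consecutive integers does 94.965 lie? 94 and 95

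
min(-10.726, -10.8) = -10.8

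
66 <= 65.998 False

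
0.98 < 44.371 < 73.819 True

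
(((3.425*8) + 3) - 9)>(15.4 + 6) False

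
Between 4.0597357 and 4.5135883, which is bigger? 4.5135883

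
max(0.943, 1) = 1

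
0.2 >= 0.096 True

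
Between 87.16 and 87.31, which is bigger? 87.31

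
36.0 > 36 False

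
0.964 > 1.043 False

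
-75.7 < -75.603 True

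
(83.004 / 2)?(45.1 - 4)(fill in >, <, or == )>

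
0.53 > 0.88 False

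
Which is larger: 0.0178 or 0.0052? 0.0178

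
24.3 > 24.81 False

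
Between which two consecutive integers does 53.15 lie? 53 and 54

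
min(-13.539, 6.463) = -13.539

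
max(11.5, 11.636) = 11.636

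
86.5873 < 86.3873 False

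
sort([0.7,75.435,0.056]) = [0.056,0.7,75.435]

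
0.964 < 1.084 True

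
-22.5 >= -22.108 False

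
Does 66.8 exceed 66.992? No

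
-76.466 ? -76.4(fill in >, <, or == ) <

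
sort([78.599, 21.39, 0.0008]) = [0.0008, 21.39, 78.599]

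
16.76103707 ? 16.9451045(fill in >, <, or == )<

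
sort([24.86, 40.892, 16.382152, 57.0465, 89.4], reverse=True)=[89.4, 57.0465, 40.892, 24.86, 16.382152]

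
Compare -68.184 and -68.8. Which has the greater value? -68.184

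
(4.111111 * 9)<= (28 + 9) True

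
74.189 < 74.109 False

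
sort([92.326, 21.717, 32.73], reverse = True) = [92.326, 32.73, 21.717]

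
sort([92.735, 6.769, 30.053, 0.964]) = [0.964, 6.769, 30.053, 92.735]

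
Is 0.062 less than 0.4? Yes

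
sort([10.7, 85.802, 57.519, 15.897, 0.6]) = [0.6, 10.7, 15.897, 57.519, 85.802]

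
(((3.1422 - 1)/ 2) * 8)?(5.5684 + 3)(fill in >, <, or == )>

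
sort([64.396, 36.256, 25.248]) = [25.248, 36.256, 64.396]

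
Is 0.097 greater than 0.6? No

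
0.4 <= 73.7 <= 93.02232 True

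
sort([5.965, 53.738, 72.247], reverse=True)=[72.247, 53.738, 5.965]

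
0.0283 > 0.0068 True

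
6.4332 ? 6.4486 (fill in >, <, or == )<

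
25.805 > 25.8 True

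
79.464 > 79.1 True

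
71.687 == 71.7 False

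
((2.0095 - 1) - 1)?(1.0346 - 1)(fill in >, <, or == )<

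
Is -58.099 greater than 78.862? No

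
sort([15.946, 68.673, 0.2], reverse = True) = [68.673, 15.946, 0.2]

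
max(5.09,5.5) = 5.5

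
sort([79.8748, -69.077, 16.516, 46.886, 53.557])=[-69.077, 16.516, 46.886, 53.557, 79.8748]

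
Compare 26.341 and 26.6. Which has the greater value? 26.6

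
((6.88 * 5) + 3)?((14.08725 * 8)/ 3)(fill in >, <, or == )<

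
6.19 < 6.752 True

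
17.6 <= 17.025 False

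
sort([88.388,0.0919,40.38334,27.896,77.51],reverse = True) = [88.388,77.51,40.38334,27.896,0.0919]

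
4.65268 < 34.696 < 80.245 True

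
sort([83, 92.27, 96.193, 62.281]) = [62.281, 83, 92.27, 96.193]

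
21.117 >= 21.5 False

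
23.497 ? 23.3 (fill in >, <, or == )>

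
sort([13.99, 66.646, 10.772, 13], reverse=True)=[66.646, 13.99, 13, 10.772]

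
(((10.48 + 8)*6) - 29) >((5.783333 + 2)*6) True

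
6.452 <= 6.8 True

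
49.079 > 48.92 True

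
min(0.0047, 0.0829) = 0.0047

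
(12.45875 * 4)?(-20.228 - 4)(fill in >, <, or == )>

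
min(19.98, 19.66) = 19.66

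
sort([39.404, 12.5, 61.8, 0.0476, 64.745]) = [0.0476, 12.5, 39.404, 61.8, 64.745]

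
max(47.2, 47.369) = 47.369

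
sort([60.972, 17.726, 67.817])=[17.726, 60.972, 67.817]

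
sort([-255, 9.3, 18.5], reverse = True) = [18.5, 9.3, -255]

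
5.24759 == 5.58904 False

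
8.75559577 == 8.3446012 False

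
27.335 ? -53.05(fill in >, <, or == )>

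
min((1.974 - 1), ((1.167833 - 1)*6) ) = 0.974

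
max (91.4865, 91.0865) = 91.4865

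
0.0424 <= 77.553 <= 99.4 True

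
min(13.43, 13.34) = 13.34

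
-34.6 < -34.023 True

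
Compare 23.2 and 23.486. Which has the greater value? 23.486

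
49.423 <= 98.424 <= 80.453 False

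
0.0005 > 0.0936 False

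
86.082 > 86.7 False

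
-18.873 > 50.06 False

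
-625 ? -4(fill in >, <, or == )<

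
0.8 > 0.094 True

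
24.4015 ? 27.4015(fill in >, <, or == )<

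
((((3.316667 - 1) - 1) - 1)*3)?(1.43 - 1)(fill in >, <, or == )>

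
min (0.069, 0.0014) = 0.0014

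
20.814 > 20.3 True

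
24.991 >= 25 False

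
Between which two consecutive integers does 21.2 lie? 21 and 22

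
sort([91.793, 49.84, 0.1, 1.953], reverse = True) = [91.793, 49.84, 1.953, 0.1]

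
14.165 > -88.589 True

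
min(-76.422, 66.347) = -76.422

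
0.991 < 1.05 True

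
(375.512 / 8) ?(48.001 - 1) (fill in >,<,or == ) <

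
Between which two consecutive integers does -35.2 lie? -36 and -35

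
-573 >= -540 False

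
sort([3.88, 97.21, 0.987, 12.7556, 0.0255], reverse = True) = [97.21, 12.7556, 3.88, 0.987, 0.0255]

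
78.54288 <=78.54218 False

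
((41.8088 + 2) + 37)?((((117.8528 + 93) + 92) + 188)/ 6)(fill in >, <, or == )<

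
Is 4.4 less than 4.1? No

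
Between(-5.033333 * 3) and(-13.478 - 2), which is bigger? (-5.033333 * 3)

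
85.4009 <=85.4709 True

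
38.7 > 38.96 False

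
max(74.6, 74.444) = 74.6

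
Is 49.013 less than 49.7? Yes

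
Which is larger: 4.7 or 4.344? 4.7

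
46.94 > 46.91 True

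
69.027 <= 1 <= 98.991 False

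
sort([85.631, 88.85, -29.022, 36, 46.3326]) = [-29.022, 36, 46.3326, 85.631, 88.85]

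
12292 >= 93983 False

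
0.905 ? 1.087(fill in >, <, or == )<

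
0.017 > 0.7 False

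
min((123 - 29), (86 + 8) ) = 94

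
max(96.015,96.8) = 96.8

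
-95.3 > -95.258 False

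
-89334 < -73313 True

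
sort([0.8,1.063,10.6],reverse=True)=[10.6,1.063,0.8]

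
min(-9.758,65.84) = -9.758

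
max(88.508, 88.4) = 88.508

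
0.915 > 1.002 False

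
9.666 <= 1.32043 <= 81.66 False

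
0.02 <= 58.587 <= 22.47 False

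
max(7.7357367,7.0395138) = 7.7357367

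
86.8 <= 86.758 False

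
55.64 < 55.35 False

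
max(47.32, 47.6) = 47.6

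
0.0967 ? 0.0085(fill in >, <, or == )>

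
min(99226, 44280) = 44280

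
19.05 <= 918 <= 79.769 False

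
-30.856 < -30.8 True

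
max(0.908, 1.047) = 1.047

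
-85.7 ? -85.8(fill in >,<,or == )>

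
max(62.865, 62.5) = 62.865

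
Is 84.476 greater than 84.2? Yes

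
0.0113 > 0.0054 True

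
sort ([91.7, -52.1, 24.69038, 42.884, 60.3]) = [-52.1, 24.69038, 42.884, 60.3, 91.7]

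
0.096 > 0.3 False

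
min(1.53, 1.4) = 1.4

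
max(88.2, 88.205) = 88.205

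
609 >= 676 False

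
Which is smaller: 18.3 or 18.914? 18.3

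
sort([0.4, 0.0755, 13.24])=[0.0755, 0.4, 13.24]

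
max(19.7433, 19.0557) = 19.7433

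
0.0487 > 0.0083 True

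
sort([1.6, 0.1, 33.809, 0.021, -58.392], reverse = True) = [33.809, 1.6, 0.1, 0.021, -58.392]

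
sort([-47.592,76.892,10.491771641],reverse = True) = [76.892,10.491771641,-47.592]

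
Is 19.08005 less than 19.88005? Yes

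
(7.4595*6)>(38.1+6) True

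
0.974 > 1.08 False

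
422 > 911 False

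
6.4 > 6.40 False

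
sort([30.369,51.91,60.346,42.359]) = [30.369,42.359,51.91,60.346]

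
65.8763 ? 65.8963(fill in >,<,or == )<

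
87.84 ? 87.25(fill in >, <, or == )>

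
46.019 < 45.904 False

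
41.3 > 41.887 False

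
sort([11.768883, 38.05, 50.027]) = [11.768883, 38.05, 50.027]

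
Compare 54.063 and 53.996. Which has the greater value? 54.063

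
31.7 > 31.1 True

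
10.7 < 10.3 False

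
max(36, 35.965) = 36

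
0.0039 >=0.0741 False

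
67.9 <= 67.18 False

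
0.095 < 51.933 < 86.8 True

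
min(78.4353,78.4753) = 78.4353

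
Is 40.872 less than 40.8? No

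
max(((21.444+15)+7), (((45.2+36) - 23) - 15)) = 43.444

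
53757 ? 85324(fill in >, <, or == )<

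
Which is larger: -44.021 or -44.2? -44.021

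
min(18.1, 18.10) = 18.1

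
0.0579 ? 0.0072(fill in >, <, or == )>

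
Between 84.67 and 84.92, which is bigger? 84.92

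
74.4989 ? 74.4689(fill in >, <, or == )>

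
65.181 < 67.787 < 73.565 True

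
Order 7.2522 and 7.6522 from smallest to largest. 7.2522, 7.6522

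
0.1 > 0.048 True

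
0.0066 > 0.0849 False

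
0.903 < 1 True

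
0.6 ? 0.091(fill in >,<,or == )>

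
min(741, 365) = 365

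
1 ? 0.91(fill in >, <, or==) >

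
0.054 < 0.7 True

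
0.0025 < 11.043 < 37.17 True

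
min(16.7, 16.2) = 16.2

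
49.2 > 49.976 False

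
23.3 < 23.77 True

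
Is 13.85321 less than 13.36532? No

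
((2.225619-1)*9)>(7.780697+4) False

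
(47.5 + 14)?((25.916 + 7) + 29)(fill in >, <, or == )<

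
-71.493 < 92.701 True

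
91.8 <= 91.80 True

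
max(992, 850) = 992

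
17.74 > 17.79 False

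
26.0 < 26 False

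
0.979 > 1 False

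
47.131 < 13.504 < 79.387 False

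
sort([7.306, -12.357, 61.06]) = [-12.357, 7.306, 61.06]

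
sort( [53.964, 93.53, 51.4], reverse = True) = [93.53, 53.964, 51.4]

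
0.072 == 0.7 False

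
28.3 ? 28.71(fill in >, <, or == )<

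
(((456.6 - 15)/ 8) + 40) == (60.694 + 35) False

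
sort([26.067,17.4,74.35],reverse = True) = [74.35,26.067,17.4]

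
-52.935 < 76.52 True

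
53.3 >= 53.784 False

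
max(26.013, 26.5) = 26.5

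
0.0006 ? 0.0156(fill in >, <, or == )<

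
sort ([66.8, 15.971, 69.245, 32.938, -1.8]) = [-1.8, 15.971, 32.938, 66.8, 69.245]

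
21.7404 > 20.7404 True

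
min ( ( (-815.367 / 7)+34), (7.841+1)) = -82.481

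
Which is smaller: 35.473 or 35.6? 35.473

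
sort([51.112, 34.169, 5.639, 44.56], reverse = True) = [51.112, 44.56, 34.169, 5.639]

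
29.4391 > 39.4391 False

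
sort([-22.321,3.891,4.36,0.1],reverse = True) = [4.36,3.891,0.1,-22.321]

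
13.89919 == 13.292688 False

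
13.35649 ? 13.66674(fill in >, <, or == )<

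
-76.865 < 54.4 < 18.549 False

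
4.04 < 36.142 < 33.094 False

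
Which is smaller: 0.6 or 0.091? 0.091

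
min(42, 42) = 42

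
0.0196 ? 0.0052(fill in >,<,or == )>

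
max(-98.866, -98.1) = -98.1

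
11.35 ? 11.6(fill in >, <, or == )<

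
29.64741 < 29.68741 True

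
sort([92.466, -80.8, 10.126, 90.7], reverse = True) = [92.466, 90.7, 10.126, -80.8]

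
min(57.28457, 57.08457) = 57.08457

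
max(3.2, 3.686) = 3.686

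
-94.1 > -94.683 True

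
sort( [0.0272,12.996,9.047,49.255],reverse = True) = [49.255,12.996,9.047,0.0272]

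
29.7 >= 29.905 False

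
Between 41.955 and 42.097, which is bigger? 42.097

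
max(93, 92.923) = 93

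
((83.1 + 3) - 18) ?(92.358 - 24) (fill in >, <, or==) <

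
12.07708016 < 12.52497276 True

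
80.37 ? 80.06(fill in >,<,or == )>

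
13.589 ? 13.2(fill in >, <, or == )>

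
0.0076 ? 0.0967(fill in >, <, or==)<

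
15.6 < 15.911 True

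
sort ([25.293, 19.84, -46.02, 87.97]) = [-46.02, 19.84, 25.293, 87.97]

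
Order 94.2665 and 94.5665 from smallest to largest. 94.2665, 94.5665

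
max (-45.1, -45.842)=-45.1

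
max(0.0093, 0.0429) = 0.0429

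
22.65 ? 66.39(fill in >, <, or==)<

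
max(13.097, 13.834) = 13.834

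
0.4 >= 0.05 True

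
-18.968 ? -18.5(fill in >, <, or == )<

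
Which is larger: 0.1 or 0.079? 0.1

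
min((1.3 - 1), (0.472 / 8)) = 0.059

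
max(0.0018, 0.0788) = 0.0788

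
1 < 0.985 False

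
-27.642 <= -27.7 False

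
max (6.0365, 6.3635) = 6.3635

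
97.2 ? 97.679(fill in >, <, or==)<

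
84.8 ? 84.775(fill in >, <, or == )>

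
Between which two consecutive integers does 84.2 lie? 84 and 85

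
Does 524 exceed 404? Yes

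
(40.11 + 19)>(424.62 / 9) True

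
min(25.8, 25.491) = 25.491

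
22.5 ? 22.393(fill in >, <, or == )>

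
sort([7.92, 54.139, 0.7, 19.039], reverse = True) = [54.139, 19.039, 7.92, 0.7]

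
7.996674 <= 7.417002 False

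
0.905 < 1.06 True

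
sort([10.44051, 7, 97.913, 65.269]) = [7, 10.44051, 65.269, 97.913]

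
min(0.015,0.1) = 0.015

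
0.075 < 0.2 True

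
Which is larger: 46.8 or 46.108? 46.8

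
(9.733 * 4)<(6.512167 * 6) True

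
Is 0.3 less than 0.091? No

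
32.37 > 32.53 False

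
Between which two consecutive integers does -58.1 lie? -59 and -58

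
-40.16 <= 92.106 True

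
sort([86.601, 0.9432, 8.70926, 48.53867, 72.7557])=[0.9432, 8.70926, 48.53867, 72.7557, 86.601]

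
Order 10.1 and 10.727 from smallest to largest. 10.1, 10.727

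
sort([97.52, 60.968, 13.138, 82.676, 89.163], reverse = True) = [97.52, 89.163, 82.676, 60.968, 13.138]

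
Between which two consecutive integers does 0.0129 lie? 0 and 1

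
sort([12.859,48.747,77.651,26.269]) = [12.859,26.269,48.747,77.651]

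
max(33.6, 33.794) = 33.794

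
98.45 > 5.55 True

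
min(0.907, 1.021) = 0.907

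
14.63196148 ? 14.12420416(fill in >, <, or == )>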